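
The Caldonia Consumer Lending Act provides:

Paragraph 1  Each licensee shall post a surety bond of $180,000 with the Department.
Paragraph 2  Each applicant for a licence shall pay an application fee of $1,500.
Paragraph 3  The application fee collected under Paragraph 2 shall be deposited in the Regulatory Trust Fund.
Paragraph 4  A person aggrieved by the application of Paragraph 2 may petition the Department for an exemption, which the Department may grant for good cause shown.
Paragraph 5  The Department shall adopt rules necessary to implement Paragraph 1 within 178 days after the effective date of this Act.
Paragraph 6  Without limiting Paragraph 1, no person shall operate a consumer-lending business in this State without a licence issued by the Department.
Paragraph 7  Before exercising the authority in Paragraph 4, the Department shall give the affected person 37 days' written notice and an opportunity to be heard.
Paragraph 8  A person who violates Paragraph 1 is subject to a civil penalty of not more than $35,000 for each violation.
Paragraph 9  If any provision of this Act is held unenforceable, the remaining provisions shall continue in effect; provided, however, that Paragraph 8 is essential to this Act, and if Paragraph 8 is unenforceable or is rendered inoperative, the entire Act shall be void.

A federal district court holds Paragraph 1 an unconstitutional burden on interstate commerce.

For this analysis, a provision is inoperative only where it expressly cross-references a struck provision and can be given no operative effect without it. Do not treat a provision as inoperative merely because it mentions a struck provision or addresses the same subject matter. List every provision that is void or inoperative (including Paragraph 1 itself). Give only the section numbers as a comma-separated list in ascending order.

Paragraph 1 is struck. Paragraph 5 merely fixes the rulemaking mandate for Paragraph 1; with Paragraph 1 gone it has nothing to operate on and falls away. Paragraph 8 merely fixes the civil penalty for violating Paragraph 1; with Paragraph 1 gone it has nothing to operate on and falls away. Paragraph 9 makes Paragraph 8 an essential term, and Paragraph 8 has been rendered inoperative by the cascade; under Paragraph 9, the entire Act is therefore void. No provision of the Act survives.

1, 2, 3, 4, 5, 6, 7, 8, 9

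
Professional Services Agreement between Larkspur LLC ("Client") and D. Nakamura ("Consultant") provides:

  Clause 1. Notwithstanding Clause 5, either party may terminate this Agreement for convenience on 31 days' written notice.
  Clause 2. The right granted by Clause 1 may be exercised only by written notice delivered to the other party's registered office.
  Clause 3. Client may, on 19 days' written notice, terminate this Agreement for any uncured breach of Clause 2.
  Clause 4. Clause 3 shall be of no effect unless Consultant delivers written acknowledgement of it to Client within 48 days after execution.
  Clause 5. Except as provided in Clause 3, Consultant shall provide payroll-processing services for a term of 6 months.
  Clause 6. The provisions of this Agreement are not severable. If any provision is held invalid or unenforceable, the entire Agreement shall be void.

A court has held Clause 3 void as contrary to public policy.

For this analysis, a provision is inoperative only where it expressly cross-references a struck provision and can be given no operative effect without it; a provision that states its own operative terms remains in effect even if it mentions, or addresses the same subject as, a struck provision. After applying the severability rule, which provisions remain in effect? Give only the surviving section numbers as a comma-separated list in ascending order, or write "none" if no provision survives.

Clause 3 is struck. Clause 4 operates only by reference to Clause 3, so it falls with Clause 3. Clause 6 provides that the Agreement is not severable, so the invalidity of any one provision voids the entire Agreement. No provision of the Agreement survives.

none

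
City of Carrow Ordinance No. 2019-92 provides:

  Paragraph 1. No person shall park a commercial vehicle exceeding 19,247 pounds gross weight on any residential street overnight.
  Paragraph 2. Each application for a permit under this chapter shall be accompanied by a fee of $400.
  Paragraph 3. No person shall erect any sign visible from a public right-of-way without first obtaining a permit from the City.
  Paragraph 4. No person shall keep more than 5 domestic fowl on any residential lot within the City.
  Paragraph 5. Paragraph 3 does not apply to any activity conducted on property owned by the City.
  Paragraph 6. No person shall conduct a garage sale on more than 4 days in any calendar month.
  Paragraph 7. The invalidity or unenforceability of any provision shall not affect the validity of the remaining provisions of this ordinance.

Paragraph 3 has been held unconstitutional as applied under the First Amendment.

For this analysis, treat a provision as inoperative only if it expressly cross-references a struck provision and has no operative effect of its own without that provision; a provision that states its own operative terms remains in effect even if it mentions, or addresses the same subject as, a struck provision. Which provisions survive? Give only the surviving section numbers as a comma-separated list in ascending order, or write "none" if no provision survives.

1, 2, 4, 6, 7

Paragraph 3 is struck. Paragraph 5 operates only by reference to Paragraph 3, so it falls with Paragraph 3. Paragraph 7 is a severability clause and preserves every provision that can still be given independent effect. The provisions still in force are Paragraph 1, Paragraph 2, Paragraph 4, Paragraph 6, and Paragraph 7.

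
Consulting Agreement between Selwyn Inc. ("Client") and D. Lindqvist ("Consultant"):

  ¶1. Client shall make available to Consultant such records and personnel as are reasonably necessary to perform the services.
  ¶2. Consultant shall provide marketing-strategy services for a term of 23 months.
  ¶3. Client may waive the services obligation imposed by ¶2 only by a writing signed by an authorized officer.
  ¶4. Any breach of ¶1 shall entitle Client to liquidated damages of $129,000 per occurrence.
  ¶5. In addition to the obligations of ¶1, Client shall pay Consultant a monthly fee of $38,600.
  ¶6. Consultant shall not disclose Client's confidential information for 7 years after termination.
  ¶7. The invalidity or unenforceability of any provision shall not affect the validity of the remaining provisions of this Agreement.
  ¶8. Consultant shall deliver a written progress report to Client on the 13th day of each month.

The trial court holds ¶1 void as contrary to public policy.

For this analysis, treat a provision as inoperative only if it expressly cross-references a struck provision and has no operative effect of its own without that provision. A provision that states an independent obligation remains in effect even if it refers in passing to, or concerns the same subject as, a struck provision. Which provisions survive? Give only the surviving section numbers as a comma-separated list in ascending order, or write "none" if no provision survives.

¶1 is struck. ¶4 operates only by reference to ¶1, so it falls with ¶1. ¶5 mentions ¶1 but its own obligation stands independently of ¶1, so ¶5 is not affected. ¶7 is a severability clause and preserves every provision that can still be given independent effect. That leaves ¶2, ¶3, ¶5, ¶6, ¶7, and ¶8 in effect.

2, 3, 5, 6, 7, 8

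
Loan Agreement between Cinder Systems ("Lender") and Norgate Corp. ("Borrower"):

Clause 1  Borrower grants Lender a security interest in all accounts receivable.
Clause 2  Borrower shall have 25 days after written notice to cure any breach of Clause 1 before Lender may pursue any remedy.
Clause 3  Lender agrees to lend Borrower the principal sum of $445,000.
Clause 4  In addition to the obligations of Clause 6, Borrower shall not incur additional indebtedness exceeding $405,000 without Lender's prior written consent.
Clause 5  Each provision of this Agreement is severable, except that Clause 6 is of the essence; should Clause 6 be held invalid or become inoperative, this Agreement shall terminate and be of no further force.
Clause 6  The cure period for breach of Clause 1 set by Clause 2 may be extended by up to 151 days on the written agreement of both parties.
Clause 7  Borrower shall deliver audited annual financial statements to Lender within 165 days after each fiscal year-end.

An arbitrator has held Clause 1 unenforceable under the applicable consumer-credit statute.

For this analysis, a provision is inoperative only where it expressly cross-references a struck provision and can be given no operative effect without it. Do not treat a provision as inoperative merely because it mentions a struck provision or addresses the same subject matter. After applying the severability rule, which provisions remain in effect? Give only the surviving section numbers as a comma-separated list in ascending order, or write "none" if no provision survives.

Clause 1 is struck. Clause 2 merely fixes the cure period for breach of Clause 1; with Clause 1 gone it has nothing to operate on and falls away. Clause 6 has no operative effect of its own apart from Clause 2 and is therefore inoperative. Clause 5 makes Clause 6 an essential term, and Clause 6 has been rendered inoperative by the cascade; under Clause 5, the entire Agreement is therefore void. No provision of the Agreement survives.

none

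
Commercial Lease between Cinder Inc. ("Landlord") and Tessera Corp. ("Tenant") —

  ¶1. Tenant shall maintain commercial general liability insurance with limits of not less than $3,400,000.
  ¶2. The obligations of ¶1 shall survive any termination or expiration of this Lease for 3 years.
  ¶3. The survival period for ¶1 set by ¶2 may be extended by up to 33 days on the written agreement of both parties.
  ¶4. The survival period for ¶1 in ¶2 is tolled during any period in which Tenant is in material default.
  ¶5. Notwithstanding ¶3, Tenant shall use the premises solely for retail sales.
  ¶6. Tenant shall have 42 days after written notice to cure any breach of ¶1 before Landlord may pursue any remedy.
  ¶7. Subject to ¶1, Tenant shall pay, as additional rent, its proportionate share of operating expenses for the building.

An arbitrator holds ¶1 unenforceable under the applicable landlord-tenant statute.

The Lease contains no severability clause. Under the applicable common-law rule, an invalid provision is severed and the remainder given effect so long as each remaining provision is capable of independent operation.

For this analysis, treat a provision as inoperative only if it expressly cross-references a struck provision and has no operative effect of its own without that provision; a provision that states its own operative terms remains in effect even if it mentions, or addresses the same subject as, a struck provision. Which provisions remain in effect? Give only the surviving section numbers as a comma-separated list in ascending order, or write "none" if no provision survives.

5, 7

¶1 is struck. ¶2 operates only by reference to ¶1, so it falls with ¶1. The only function of ¶6 is the cure period for breach of ¶1, so it cannot stand once ¶1 is removed. ¶3 does nothing except set the extension of the survival period for ¶1 by reference to ¶2; with ¶2 gone it has no independent effect and is inoperative. The whole of ¶4 is the tolling of the survival period for ¶1, defined by reference to ¶2, so ¶4 cannot stand once ¶2 is removed. ¶5 mentions ¶3 but its own obligation stands independently of ¶3, so ¶5 is not affected. Although ¶7 refers to ¶1, its operative terms do not depend on ¶1, so it remains in effect. With no severability clause, the stated default rule severs what cannot stand and enforces each remaining provision that can operate on its own. ¶5 and ¶7 remain in effect.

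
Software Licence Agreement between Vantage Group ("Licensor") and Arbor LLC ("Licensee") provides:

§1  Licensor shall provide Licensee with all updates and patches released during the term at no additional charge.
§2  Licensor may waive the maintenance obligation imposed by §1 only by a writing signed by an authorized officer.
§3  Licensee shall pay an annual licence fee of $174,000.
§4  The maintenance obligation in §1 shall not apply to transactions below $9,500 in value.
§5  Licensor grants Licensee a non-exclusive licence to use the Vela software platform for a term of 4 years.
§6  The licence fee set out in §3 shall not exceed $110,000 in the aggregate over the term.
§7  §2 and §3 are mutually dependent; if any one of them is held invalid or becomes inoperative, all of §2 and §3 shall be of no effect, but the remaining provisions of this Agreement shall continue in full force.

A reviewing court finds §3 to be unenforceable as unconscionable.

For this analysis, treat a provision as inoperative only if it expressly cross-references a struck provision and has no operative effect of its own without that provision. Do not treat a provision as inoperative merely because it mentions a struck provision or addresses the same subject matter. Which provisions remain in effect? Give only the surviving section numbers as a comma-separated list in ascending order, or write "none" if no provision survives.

1, 4, 5, 7

§3 is struck. The whole of §6 is the aggregate cap on the licence fee, defined by reference to §3, so §6 cannot stand once §3 is removed. §7 declares §2 and §3 mutually dependent; since one of them has fallen, all of them are of no effect. That brings down §2 as well. The remainder continues in force under §7. §1, §4, §5, and §7 remain in effect.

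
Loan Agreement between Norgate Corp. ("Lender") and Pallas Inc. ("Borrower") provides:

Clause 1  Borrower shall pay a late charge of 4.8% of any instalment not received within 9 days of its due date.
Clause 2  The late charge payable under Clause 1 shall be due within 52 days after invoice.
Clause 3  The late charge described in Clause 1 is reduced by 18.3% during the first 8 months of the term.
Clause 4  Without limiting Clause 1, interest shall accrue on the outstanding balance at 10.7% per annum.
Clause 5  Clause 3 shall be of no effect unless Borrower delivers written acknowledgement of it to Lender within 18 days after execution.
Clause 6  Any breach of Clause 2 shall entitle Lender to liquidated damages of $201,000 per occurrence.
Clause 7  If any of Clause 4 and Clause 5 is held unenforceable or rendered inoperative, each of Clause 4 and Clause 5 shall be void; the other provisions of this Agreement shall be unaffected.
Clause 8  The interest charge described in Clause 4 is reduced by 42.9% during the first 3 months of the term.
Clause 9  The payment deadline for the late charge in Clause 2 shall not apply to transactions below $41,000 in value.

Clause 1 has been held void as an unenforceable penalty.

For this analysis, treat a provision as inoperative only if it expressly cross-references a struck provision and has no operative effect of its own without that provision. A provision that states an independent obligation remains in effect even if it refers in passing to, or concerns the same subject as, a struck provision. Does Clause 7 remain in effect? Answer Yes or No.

Yes

Clause 1 is struck. Clause 2 has no operative effect of its own apart from Clause 1 and is therefore inoperative. Clause 3 has no operative effect of its own apart from Clause 1 and is therefore inoperative. The only function of Clause 5 is the acknowledgement condition for Clause 3, so it cannot stand once Clause 3 is removed. Clause 6 does nothing except set the liquidated-damages amount by reference to Clause 2; with Clause 2 gone it has no independent effect and is inoperative. Clause 9 has no operative effect of its own apart from Clause 2 and is therefore inoperative. Clause 7 declares Clause 4 and Clause 5 mutually dependent; since one of them has fallen, all of them are of no effect. That brings down Clause 4 as well. Clause 8 in turn depends solely on a provision now struck and likewise falls. The remainder continues in force under Clause 7. Only Clause 7 remains in effect. Clause 7 is among the surviving provisions, so the answer is yes.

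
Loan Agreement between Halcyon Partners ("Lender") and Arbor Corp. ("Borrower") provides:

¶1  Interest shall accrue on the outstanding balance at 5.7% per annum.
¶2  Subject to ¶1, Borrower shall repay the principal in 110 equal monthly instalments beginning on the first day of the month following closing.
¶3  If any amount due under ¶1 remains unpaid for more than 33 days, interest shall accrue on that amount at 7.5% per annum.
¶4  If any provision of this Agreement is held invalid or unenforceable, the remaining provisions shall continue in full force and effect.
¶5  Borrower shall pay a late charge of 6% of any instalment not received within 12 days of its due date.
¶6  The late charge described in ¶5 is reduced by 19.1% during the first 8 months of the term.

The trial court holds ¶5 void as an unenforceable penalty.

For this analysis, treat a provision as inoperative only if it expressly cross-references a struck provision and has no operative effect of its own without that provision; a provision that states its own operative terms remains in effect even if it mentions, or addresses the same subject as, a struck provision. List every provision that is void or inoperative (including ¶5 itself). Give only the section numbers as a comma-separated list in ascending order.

5, 6

¶5 is struck. ¶6 operates only by reference to ¶5, so it falls with ¶5. ¶4 is a severability clause and preserves every provision that can still be given independent effect. That leaves ¶1, ¶2, ¶3, and ¶4 in effect.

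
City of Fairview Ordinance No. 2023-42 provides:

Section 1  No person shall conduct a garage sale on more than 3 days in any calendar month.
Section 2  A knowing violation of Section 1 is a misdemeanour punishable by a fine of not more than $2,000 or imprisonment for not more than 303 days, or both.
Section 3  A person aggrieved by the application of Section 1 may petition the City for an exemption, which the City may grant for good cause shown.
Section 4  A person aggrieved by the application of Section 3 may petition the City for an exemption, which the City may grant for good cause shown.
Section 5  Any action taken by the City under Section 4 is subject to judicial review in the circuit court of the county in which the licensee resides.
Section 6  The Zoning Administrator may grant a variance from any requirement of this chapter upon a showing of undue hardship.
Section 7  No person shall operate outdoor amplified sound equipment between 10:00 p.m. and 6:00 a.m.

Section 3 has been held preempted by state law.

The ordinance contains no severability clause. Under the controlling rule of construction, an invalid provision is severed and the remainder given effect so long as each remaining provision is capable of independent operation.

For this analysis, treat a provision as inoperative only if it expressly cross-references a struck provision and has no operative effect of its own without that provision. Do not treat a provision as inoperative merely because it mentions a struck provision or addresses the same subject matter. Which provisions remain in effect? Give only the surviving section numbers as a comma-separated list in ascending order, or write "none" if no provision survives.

1, 2, 6, 7

Section 3 is struck. The only function of Section 4 is the exemption procedure for Section 3, so it cannot stand once Section 3 is removed. Section 5 operates only by reference to Section 4, so it falls with Section 4. Under the stated default rule, only provisions that cannot operate independently fall away; the rest are enforced. The provisions still in force are Section 1, Section 2, Section 6, and Section 7.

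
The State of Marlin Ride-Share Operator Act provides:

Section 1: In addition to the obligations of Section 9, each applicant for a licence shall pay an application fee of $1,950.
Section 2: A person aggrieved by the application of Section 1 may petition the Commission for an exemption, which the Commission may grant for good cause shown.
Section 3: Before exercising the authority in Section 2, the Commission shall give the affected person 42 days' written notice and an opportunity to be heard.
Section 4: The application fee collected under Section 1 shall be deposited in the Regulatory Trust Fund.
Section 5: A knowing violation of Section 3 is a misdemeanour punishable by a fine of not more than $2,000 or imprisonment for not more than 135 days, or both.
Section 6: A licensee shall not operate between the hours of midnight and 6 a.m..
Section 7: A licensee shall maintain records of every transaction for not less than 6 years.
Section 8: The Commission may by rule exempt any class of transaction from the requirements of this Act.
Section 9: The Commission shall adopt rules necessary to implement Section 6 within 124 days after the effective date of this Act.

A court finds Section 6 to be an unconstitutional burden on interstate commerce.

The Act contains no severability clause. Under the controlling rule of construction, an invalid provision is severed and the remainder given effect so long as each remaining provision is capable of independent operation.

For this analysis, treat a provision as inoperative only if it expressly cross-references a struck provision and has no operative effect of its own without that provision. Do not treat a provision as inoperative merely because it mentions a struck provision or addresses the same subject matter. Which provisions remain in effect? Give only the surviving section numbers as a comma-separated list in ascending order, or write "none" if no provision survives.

Section 6 is struck. Section 9 operates only by reference to Section 6, so it falls with Section 6. Although Section 1 refers to Section 9, its operative terms do not depend on Section 9, so it remains in effect. Under the stated default rule, only provisions that cannot operate independently fall away; the rest are enforced. That leaves Section 1, Section 2, Section 3, Section 4, Section 5, Section 7, and Section 8 in effect.

1, 2, 3, 4, 5, 7, 8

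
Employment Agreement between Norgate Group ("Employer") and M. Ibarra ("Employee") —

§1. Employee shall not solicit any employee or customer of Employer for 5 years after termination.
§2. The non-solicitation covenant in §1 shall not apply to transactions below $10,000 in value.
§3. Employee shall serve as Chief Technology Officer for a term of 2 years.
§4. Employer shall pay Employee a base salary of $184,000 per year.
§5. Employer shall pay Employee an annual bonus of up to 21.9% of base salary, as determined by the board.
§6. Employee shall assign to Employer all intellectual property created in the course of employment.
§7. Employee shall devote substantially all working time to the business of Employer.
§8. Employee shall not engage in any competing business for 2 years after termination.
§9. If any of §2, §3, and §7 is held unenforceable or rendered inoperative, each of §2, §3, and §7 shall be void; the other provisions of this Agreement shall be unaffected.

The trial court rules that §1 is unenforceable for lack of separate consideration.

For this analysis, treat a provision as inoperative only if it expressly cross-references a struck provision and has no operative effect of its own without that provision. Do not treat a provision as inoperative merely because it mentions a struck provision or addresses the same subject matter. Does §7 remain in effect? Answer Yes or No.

§1 is struck. §2 has no operative effect of its own apart from §1 and is therefore inoperative. §9 declares §2, §3, and §7 mutually dependent; since one of them has fallen, all of them are of no effect. That brings down §3 and §7 as well. The remainder continues in force under §9. That leaves §4, §5, §6, §8, and §9 in effect. §7 is among the inoperative provisions, so the answer is no.

No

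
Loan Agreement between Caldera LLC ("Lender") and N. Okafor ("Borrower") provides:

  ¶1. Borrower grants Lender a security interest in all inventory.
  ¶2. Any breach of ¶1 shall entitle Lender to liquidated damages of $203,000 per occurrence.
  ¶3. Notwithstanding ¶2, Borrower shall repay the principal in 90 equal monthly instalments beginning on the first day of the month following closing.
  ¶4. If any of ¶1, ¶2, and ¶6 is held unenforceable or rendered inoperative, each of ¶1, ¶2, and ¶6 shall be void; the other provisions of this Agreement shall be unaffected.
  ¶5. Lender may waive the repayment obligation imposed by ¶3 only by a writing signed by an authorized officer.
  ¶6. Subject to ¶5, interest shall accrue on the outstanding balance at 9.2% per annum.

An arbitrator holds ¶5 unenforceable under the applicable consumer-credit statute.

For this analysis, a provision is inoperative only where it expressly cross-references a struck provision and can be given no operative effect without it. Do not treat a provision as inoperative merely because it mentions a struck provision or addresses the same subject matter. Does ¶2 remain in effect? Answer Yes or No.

Yes

¶5 is struck. Although ¶6 refers to ¶5, its operative terms do not depend on ¶5, so it remains in effect. Nothing else in the Agreement is defined by reference to ¶5. ¶4 ties ¶1, ¶2, and ¶6 together, but none of those is affected here; the remaining provisions continue in force under ¶4. ¶1, ¶2, ¶3, ¶4, and ¶6 remain in effect. ¶2 is among the surviving provisions, so the answer is yes.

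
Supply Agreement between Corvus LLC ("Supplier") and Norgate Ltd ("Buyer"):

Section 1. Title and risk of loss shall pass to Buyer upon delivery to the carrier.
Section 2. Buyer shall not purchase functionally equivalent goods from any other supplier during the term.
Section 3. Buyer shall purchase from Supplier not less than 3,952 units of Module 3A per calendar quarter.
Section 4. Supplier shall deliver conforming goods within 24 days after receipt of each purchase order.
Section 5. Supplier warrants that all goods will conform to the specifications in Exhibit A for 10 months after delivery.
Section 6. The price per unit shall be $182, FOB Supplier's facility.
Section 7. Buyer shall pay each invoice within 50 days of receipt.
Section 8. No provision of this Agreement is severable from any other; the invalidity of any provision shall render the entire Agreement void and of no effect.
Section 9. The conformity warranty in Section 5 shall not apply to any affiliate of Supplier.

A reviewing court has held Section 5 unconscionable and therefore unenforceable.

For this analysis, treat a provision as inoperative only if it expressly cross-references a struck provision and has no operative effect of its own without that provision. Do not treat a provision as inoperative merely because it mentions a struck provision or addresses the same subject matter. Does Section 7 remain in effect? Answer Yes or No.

Section 5 is struck. Section 9 does nothing except set the carve-out from the conformity warranty by reference to Section 5; with Section 5 gone it has no independent effect and is inoperative. Section 8 provides that the Agreement is not severable, so the invalidity of any one provision voids the entire Agreement. No provision of the Agreement survives. Section 7 is among the inoperative provisions, so the answer is no.

No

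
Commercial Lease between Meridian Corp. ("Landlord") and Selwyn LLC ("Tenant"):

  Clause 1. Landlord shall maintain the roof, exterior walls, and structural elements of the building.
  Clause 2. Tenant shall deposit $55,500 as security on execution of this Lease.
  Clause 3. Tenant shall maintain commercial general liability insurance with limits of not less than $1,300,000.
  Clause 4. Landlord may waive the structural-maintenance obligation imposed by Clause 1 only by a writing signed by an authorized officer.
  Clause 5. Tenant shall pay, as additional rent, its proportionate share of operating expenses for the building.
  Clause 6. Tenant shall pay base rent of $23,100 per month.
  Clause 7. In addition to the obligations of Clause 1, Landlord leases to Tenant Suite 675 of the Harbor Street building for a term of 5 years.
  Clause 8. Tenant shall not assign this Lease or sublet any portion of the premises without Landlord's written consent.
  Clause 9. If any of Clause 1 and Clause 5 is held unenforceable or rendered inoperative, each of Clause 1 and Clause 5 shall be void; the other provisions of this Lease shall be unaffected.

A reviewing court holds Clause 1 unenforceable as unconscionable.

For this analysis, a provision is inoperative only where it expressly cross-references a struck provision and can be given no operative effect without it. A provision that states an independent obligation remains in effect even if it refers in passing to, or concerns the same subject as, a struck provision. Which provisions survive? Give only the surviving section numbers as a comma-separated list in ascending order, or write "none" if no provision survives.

2, 3, 6, 7, 8, 9

Clause 1 is struck. Clause 4 has no operative effect of its own apart from Clause 1 and is therefore inoperative. Although Clause 7 refers to Clause 1, its operative terms do not depend on Clause 1, so it remains in effect. Clause 9 declares Clause 1 and Clause 5 mutually dependent; since one of them has fallen, all of them are of no effect. That brings down Clause 5 as well. The remainder continues in force under Clause 9. That leaves Clause 2, Clause 3, Clause 6, Clause 7, Clause 8, and Clause 9 in effect.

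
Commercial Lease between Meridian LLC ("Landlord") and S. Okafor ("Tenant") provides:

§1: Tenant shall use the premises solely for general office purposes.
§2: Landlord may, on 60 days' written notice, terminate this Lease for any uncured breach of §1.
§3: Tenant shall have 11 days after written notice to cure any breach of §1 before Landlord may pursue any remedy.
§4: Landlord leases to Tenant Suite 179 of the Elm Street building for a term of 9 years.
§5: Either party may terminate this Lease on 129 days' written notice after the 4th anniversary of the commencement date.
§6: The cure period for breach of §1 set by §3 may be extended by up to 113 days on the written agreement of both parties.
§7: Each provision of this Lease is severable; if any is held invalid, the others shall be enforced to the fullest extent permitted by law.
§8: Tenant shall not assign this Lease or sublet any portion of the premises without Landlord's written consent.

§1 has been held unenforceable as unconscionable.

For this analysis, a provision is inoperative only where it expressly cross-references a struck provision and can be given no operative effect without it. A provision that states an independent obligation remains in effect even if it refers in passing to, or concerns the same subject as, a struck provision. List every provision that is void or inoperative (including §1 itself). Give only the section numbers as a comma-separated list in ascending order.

1, 2, 3, 6

§1 is struck. The only function of §2 is the termination right for breach of §1, so it cannot stand once §1 is removed. §3 operates only by reference to §1, so it falls with §1. §6 has no operative effect of its own apart from §3 and is therefore inoperative. §7 is a severability clause and preserves every provision that can still be given independent effect. §4, §5, §7, and §8 remain in effect.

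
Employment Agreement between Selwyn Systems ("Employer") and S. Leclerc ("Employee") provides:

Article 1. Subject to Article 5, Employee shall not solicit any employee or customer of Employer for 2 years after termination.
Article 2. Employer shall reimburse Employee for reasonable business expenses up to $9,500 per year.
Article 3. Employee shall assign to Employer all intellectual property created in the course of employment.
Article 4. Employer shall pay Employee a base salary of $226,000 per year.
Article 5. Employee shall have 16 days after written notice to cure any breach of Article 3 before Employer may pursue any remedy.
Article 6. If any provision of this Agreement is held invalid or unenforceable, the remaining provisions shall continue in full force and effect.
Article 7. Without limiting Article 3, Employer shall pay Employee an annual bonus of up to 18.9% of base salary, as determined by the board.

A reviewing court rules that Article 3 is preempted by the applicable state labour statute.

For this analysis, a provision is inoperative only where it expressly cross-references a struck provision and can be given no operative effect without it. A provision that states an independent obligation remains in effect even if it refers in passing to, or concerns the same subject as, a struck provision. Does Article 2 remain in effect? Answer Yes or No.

Article 3 is struck. Article 5 operates only by reference to Article 3, so it falls with Article 3. Article 1 mentions Article 5 but its own obligation stands independently of Article 5, so Article 1 is not affected. Article 7 mentions Article 3 but its own obligation stands independently of Article 3, so Article 7 is not affected. Under the severability clause in Article 6, the remaining provisions continue in force. The provisions still in force are Article 1, Article 2, Article 4, Article 6, and Article 7. Article 2 is among the surviving provisions, so the answer is yes.

Yes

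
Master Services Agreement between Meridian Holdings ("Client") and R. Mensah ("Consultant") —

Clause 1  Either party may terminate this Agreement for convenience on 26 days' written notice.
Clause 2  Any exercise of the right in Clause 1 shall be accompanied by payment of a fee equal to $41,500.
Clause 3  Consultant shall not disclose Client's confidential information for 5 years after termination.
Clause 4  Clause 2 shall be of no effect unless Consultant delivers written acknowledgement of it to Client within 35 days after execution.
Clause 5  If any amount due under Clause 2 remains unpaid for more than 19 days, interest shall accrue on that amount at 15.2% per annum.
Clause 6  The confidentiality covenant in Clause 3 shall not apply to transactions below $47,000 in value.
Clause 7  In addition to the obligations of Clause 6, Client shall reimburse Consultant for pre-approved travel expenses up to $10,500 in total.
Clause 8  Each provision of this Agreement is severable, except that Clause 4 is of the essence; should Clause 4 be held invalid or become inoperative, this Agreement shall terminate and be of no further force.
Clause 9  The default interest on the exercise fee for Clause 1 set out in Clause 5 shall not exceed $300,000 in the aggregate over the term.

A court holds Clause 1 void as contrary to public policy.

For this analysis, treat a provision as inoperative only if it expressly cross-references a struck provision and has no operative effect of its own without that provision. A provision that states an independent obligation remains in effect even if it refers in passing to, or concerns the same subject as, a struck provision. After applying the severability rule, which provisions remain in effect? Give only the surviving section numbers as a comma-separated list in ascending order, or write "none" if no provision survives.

none

Clause 1 is struck. Clause 2 operates only by reference to Clause 1, so it falls with Clause 1. Clause 4 has no operative effect of its own apart from Clause 2 and is therefore inoperative. Clause 5 does nothing except set the default interest on the exercise fee for Clause 1 by reference to Clause 2; with Clause 2 gone it has no independent effect and is inoperative. The whole of Clause 9 is the aggregate cap on the default interest on the exercise fee for Clause 1, defined by reference to Clause 5, so Clause 9 cannot stand once Clause 5 is removed. Clause 8 makes Clause 4 an essential term, and Clause 4 has been rendered inoperative by the cascade; under Clause 8, the entire Agreement is therefore void. No provision of the Agreement survives.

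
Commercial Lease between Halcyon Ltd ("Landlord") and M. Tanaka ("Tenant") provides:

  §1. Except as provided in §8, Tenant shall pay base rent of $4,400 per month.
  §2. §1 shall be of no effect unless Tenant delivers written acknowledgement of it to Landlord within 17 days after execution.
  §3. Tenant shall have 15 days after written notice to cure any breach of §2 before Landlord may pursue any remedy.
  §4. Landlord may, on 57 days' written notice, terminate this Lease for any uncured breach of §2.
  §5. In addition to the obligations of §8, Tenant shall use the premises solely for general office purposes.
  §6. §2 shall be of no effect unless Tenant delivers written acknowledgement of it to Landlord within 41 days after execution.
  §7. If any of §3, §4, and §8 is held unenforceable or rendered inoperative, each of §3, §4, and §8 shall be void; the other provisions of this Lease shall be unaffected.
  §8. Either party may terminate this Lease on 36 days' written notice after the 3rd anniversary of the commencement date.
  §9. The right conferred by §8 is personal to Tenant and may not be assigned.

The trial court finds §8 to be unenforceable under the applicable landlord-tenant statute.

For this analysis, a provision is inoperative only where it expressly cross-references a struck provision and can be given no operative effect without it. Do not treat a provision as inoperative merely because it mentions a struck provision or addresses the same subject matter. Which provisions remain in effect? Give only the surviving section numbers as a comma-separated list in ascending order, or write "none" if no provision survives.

1, 2, 5, 6, 7

§8 is struck. The only function of §9 is the non-assignment of §8, so it cannot stand once §8 is removed. Although §5 refers to §8, its operative terms do not depend on §8, so it remains in effect. §1 mentions §8 but its own obligation stands independently of §8, so §1 is not affected. §7 declares §3, §4, and §8 mutually dependent; since one of them has fallen, all of them are of no effect. That brings down §3 and §4 as well. The remainder continues in force under §7. The provisions still in force are §1, §2, §5, §6, and §7.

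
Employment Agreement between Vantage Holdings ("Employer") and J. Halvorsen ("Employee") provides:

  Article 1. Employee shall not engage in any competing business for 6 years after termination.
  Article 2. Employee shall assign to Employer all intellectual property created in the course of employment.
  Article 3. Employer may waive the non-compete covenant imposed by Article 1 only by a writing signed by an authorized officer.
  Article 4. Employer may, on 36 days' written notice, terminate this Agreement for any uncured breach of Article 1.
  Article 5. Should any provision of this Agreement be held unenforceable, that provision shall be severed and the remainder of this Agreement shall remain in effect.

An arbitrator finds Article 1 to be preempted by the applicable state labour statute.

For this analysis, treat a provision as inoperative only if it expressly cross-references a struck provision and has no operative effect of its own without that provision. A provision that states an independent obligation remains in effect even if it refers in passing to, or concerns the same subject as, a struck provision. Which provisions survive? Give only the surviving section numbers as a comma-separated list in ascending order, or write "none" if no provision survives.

Article 1 is struck. Article 3 merely fixes the waiver condition for Article 1; with Article 1 gone it has nothing to operate on and falls away. The only function of Article 4 is the termination right for breach of Article 1, so it cannot stand once Article 1 is removed. Under the severability clause in Article 5, the remaining provisions continue in force. Article 2 and Article 5 remain in effect.

2, 5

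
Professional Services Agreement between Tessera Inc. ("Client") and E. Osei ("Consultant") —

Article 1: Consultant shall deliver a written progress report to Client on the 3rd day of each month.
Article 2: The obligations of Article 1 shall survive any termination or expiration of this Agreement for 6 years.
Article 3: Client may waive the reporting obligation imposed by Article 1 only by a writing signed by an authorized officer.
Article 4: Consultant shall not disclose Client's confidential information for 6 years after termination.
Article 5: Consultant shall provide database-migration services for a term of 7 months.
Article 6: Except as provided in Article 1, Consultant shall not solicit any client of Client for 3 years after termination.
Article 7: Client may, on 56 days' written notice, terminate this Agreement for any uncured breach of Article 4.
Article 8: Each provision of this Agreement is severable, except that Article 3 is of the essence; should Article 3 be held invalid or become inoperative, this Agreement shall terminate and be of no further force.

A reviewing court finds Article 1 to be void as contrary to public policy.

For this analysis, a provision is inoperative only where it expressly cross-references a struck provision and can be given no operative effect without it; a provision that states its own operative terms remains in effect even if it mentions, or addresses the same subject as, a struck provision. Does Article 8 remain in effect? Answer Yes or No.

Article 1 is struck. Article 2 has no operative effect of its own apart from Article 1 and is therefore inoperative. The only function of Article 3 is the waiver condition for Article 1, so it cannot stand once Article 1 is removed. Article 8 makes Article 3 an essential term, and Article 3 has been rendered inoperative by the cascade; under Article 8, the entire Agreement is therefore void. No provision of the Agreement survives. Article 8 is among the inoperative provisions, so the answer is no.

No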